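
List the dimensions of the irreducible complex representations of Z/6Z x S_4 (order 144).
Dimensions: 1, 1, 1, 1, 1, 1, 1, 1, 1, 1, 1, 1, 2, 2, 2, 2, 2, 2, 3, 3, 3, 3, 3, 3, 3, 3, 3, 3, 3, 3

Why: There are 30 irreducibles (= number of conjugacy classes). Their dimensions d_i satisfy sum d_i^2 = |G| = 144: 1 + 1 + 1 + 1 + 1 + 1 + 1 + 1 + 1 + 1 + 1 + 1 + 4 + 4 + 4 + 4 + 4 + 4 + 9 + 9 + 9 + 9 + 9 + 9 + 9 + 9 + 9 + 9 + 9 + 9 = 144. (For the product with Z/6Z: each of the 6 1-dim characters of Z/6Z tensors with each irrep of S_4, giving 6 copies of each S_4-dimension.)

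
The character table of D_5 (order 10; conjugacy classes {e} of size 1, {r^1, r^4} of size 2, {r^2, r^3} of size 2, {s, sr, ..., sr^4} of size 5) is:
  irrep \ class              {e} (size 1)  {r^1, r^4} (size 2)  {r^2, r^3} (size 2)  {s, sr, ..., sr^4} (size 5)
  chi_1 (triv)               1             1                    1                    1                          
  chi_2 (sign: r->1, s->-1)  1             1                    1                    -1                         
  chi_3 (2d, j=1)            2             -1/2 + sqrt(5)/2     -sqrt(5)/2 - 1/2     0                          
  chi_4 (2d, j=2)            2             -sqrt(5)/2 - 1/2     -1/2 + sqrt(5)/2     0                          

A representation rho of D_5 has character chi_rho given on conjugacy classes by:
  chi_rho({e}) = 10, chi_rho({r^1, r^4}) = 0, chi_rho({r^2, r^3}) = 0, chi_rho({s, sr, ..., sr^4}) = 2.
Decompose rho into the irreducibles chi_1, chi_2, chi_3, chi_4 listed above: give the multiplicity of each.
Multiplicities: chi_1: 2, chi_2: 0, chi_3: 2, chi_4: 2.

Solution. Use <chi_rho, chi> = (1/|G|) sum_C |C| * chi_rho(C) * conj(chi(C)) with |G| = 10 for each irreducible chi in the table:
  <chi_rho, chi_1> = (1/10)[1*(10)*conj(1) + 2*(0)*conj(1) + 2*(0)*conj(1) + 5*(2)*conj(1)]
      = (1/10)[(10) + (0) + (0) + (10)] = 20/10 = 2
  <chi_rho, chi_2> = (1/10)[1*(10)*conj(1) + 2*(0)*conj(1) + 2*(0)*conj(1) + 5*(2)*conj(-1)]
      = (1/10)[(10) + (0) + (0) + (-10)] = 0/10 = 0
  <chi_rho, chi_3> = (1/10)[1*(10)*conj(2) + 2*(0)*conj(-1/2 + sqrt(5)/2) + 2*(0)*conj(-sqrt(5)/2 - 1/2) + 5*(2)*conj(0)]
      = (1/10)[(20) + (0) + (0) + (0)] = 20/10 = 2
  <chi_rho, chi_4> = (1/10)[1*(10)*conj(2) + 2*(0)*conj(-sqrt(5)/2 - 1/2) + 2*(0)*conj(-1/2 + sqrt(5)/2) + 5*(2)*conj(0)]
      = (1/10)[(20) + (0) + (0) + (0)] = 20/10 = 2
Dimension check: dim(rho) = sum (mult * dim) = 2*1 + 0*1 + 2*2 + 2*2 = 10 = chi_rho(e) = 10.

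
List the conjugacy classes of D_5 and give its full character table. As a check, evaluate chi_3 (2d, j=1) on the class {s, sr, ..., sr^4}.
Conjugacy classes: {e} of size 1, {r^1, r^4} of size 2, {r^2, r^3} of size 2, {s, sr, ..., sr^4} of size 5.
Character table:
  irrep \ class              {e} (size 1)  {r^1, r^4} (size 2)  {r^2, r^3} (size 2)  {s, sr, ..., sr^4} (size 5)
  chi_1 (triv)               1             1                    1                    1                          
  chi_2 (sign: r->1, s->-1)  1             1                    1                    -1                         
  chi_3 (2d, j=1)            2             -1/2 + sqrt(5)/2     -sqrt(5)/2 - 1/2     0                          
  chi_4 (2d, j=2)            2             -sqrt(5)/2 - 1/2     -1/2 + sqrt(5)/2     0                          

Spot check: chi_3 (2d, j=1) on {s, sr, ..., sr^4} = 0.

Derivation: D_5 has order 2*5 = 10 with 4 conjugacy classes, hence 4 irreducibles. Sum of squared dims 1 + 1 + 4 + 4 = 10 = |G|. Linear characters come from the abelianisation; the 2-dimensional irreps have character r^k -> 2*cos(2*pi*j*k/5), reflections -> 0.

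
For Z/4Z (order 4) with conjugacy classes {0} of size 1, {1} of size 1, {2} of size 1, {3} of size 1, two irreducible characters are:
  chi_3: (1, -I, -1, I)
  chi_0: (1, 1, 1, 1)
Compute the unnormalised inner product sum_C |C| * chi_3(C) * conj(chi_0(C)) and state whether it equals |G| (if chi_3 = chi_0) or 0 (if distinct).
Sum = 0; so <chi_3, chi_0> = 0 (distinct irreducibles are orthogonal).

Solution. Compute term by term over conjugacy classes (|C| * chi_3(C) * conj(chi_0(C))):
  1*(1)*conj(1) + 1*(-I)*conj(1) + 1*(-1)*conj(1) + 1*(I)*conj(1)
  = (1) + (-I) + (-1) + (I)
  = 0.
(Exp terms are combined using exp(i*s)*conj(exp(i*t)) = exp(i*(s-t)), and sums of them are collapsed using the identity that for every m > 1 the m distinct m-th roots of unity sum to 0, e.g. 1 + exp(2*I*pi/3) + exp(-2*I*pi/3) = 0.)
Dividing by |G| = 4 gives 0/4 = 0, matching the row-orthogonality relation <chi_3, chi_0> = [chi_3 = chi_0].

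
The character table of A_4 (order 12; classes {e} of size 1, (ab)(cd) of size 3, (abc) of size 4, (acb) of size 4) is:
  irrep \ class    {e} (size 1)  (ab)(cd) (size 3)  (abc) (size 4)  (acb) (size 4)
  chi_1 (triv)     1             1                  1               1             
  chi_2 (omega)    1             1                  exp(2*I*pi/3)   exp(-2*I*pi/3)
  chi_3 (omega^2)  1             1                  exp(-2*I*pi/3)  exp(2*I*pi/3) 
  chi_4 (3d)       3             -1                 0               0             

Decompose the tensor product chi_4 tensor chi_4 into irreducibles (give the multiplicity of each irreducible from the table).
chi_4 tensor chi_4 = chi_1 + chi_2 + chi_3 + 2*chi_4 (all other irreducibles have multiplicity 0).

Explanation: The character of a tensor product is the pointwise product (chi_4 * chi_4)(C) = chi_4(C) * chi_4(C):
  {e}: (3)*(3), (ab)(cd): (-1)*(-1), (abc): (0)*(0), (acb): (0)*(0)
so (chi_4 * chi_4) takes values
  {e} -> 9, (ab)(cd) -> 1, (abc) -> 0, (acb) -> 0.
Now take the inner product of this character with each irreducible chi from the table, <chi_4*chi_4, chi> = (1/12) sum_C |C| (chi_4*chi_4)(C) conj(chi(C)):
  <chi_4*chi_4, chi_1> = (1/12)[1*(9)*conj(1) + 3*(1)*conj(1) + 4*(0)*conj(1) + 4*(0)*conj(1)]
      = (1/12)[(9) + (3) + (0) + (0)] = 12/12 = 1
  <chi_4*chi_4, chi_2> = (1/12)[1*(9)*conj(1) + 3*(1)*conj(1) + 4*(0)*conj(exp(2*I*pi/3)) + 4*(0)*conj(exp(-2*I*pi/3))]
      = (1/12)[(9) + (3) + (0) + (0)] = 12/12 = 1
  <chi_4*chi_4, chi_3> = (1/12)[1*(9)*conj(1) + 3*(1)*conj(1) + 4*(0)*conj(exp(-2*I*pi/3)) + 4*(0)*conj(exp(2*I*pi/3))]
      = (1/12)[(9) + (3) + (0) + (0)] = 12/12 = 1
  <chi_4*chi_4, chi_4> = (1/12)[1*(9)*conj(3) + 3*(1)*conj(-1) + 4*(0)*conj(0) + 4*(0)*conj(0)]
      = (1/12)[(27) + (-3) + (0) + (0)] = 24/12 = 2
(Exp terms are combined using exp(i*s)*conj(exp(i*t)) = exp(i*(s-t)), and sums of them are collapsed using the identity that for every m > 1 the m distinct m-th roots of unity sum to 0, e.g. 1 + exp(2*I*pi/3) + exp(-2*I*pi/3) = 0.)
Hence the multiplicities are chi_1: 1, chi_2: 1, chi_3: 1, chi_4: 2. Dimension check: dim(chi_4)*dim(chi_4) = 3*3 = 9 and sum (mult * dim) = 1*1 + 1*1 + 1*1 + 2*3 = 9.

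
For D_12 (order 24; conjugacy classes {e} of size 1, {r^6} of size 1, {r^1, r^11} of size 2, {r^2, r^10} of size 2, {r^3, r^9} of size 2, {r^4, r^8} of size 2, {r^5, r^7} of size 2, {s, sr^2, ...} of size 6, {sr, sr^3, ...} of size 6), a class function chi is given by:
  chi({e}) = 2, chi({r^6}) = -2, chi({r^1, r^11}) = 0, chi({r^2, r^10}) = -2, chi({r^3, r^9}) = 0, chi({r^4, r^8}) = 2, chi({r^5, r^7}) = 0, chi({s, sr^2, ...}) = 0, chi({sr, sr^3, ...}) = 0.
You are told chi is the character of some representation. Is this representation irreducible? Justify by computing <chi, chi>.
Irreducible: <chi, chi> = 1.

Explanation: <chi, chi> = (1/|G|) sum_C |C| * |chi(C)|^2 = (1/24)[1*|2|^2 + 1*|-2|^2 + 2*|0|^2 + 2*|-2|^2 + 2*|0|^2 + 2*|2|^2 + 2*|0|^2 + 6*|0|^2 + 6*|0|^2]
  = (1/24)[(4) + (4) + (0) + (8) + (0) + (8) + (0) + (0) + (0)] = 24/24 = 1.
A character is irreducible iff <chi, chi> = 1, so this representation is irreducible.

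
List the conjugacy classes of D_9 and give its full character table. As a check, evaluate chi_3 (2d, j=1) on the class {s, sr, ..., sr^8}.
Conjugacy classes: {e} of size 1, {r^1, r^8} of size 2, {r^2, r^7} of size 2, {r^3, r^6} of size 2, {r^4, r^5} of size 2, {s, sr, ..., sr^8} of size 9.
Character table:
  irrep \ class              {e} (size 1)  {r^1, r^8} (size 2)  {r^2, r^7} (size 2)  {r^3, r^6} (size 2)  {r^4, r^5} (size 2)  {s, sr, ..., sr^8} (size 9)
  chi_1 (triv)               1             1                    1                    1                    1                    1                          
  chi_2 (sign: r->1, s->-1)  1             1                    1                    1                    1                    -1                         
  chi_3 (2d, j=1)            2             2*cos(2*pi/9)        2*cos(4*pi/9)        -1                   -2*cos(pi/9)         0                          
  chi_4 (2d, j=2)            2             2*cos(4*pi/9)        -2*cos(pi/9)         -1                   2*cos(2*pi/9)        0                          
  chi_5 (2d, j=3)            2             -1                   -1                   2                    -1                   0                          
  chi_6 (2d, j=4)            2             -2*cos(pi/9)         2*cos(2*pi/9)        -1                   2*cos(4*pi/9)        0                          

Spot check: chi_3 (2d, j=1) on {s, sr, ..., sr^8} = 0.

Working: D_9 has order 2*9 = 18 with 6 conjugacy classes, hence 6 irreducibles. Sum of squared dims 1 + 1 + 4 + 4 + 4 + 4 = 18 = |G|. Linear characters come from the abelianisation; the 2-dimensional irreps have character r^k -> 2*cos(2*pi*j*k/9), reflections -> 0.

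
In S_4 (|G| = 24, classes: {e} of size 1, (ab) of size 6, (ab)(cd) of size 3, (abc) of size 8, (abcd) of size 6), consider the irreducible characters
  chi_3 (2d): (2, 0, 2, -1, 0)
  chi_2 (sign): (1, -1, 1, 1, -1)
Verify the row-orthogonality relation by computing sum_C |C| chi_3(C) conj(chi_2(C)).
Sum = 0; so <chi_3, chi_2> = 0 (distinct irreducibles are orthogonal).

Reasoning: Compute term by term over conjugacy classes (|C| * chi_3(C) * conj(chi_2(C))):
  1*(2)*conj(1) + 6*(0)*conj(-1) + 3*(2)*conj(1) + 8*(-1)*conj(1) + 6*(0)*conj(-1)
  = (2) + (0) + (6) + (-8) + (0)
  = 0.
Dividing by |G| = 24 gives 0/24 = 0, matching the row-orthogonality relation <chi_3, chi_2> = [chi_3 = chi_2].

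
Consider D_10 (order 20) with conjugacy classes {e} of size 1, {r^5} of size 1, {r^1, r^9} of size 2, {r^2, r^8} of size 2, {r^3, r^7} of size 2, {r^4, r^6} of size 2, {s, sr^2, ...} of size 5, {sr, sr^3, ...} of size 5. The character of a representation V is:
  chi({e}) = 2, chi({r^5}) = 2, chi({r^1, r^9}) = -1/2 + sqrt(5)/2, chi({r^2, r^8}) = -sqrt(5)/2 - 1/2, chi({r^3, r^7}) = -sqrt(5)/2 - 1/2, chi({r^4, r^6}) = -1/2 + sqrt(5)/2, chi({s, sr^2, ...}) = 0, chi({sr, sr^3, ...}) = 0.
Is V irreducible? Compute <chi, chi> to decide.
Irreducible: <chi, chi> = 1.

Solution. <chi, chi> = (1/|G|) sum_C |C| * |chi(C)|^2 = (1/20)[1*|2|^2 + 1*|2|^2 + 2*|-1/2 + sqrt(5)/2|^2 + 2*|-sqrt(5)/2 - 1/2|^2 + 2*|-sqrt(5)/2 - 1/2|^2 + 2*|-1/2 + sqrt(5)/2|^2 + 5*|0|^2 + 5*|0|^2]
  = (1/20)[(4) + (4) + (3 - sqrt(5)) + (sqrt(5) + 3) + (sqrt(5) + 3) + (3 - sqrt(5)) + (0) + (0)] = 20/20 = 1.
A character is irreducible iff <chi, chi> = 1, so this representation is irreducible.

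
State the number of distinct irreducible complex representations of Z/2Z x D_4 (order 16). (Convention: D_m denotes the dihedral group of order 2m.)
10

Explanation: The number of irreducible complex representations of a finite group equals its number of conjugacy classes. For a direct product, #classes(G x H) = #classes(G) * #classes(H). Z/2Z has 2 classes (abelian), D_4 has 5 classes, so 2 * 5 = 10, so Z/2Z x D_4 (order 16) has exactly 10 irreducible complex representations.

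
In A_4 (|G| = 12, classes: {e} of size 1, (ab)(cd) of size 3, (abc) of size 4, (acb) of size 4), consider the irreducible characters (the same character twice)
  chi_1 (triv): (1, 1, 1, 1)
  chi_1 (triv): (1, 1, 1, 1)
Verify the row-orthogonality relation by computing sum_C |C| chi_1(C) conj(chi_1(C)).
Sum = 12 = |G| = 12; so <chi_1, chi_1> = 1 (norm-1 confirms irreducibility).

Proof sketch: Compute term by term over conjugacy classes (|C| * chi_1(C) * conj(chi_1(C))):
  1*(1)*conj(1) + 3*(1)*conj(1) + 4*(1)*conj(1) + 4*(1)*conj(1)
  = (1) + (3) + (4) + (4)
  = 12.
(Exp terms are combined using exp(i*s)*conj(exp(i*t)) = exp(i*(s-t)), and sums of them are collapsed using the identity that for every m > 1 the m distinct m-th roots of unity sum to 0, e.g. 1 + exp(2*I*pi/3) + exp(-2*I*pi/3) = 0.)
Dividing by |G| = 12 gives 12/12 = 1, matching the row-orthogonality relation <chi_1, chi_1> = [chi_1 = chi_1].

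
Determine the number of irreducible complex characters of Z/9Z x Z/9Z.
81

Solution. The number of irreducible complex representations of a finite group equals its number of conjugacy classes. Z/9Z x Z/9Z is abelian of order 81, so every element is its own conjugacy class: 81 classes, so Z/9Z x Z/9Z (order 81) has exactly 81 irreducible complex representations.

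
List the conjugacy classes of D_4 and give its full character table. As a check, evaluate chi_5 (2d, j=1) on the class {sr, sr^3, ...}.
Conjugacy classes: {e} of size 1, {r^2} of size 1, {r^1, r^3} of size 2, {s, sr^2, ...} of size 2, {sr, sr^3, ...} of size 2.
Character table:
  irrep \ class              {e} (size 1)  {r^2} (size 1)  {r^1, r^3} (size 2)  {s, sr^2, ...} (size 2)  {sr, sr^3, ...} (size 2)
  chi_1 (triv)               1             1               1                    1                        1                       
  chi_2 (sign: r->1, s->-1)  1             1               1                    -1                       -1                      
  chi_3 (r->-1, s->1)        1             1               -1                   1                        -1                      
  chi_4 (r->-1, s->-1)       1             1               -1                   -1                       1                       
  chi_5 (2d, j=1)            2             -2              0                    0                        0                       

Spot check: chi_5 (2d, j=1) on {sr, sr^3, ...} = 0.

Explanation: D_4 has order 2*4 = 8 with 5 conjugacy classes, hence 5 irreducibles. Sum of squared dims 1 + 1 + 1 + 1 + 4 = 8 = |G|. Linear characters come from the abelianisation; the 2-dimensional irreps have character r^k -> 2*cos(2*pi*j*k/4), reflections -> 0.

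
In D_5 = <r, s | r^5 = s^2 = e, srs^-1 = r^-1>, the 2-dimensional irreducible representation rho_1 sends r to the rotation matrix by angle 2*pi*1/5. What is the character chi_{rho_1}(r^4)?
chi_{rho_1}(r^4) = 2*cos(2*pi*1*4/5) = -1/2 + sqrt(5)/2

Solution. rho_1(r^4) is rotation by angle 2*pi*1*4/5, whose trace is 2*cos(2*pi*1*4/5) = -1/2 + sqrt(5)/2.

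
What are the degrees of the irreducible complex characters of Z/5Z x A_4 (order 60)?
Dimensions: 1, 1, 1, 1, 1, 1, 1, 1, 1, 1, 1, 1, 1, 1, 1, 3, 3, 3, 3, 3

Solution. There are 20 irreducibles (= number of conjugacy classes). Their dimensions d_i satisfy sum d_i^2 = |G| = 60: 1 + 1 + 1 + 1 + 1 + 1 + 1 + 1 + 1 + 1 + 1 + 1 + 1 + 1 + 1 + 9 + 9 + 9 + 9 + 9 = 60. (For the product with Z/5Z: each of the 5 1-dim characters of Z/5Z tensors with each irrep of A_4, giving 5 copies of each A_4-dimension.)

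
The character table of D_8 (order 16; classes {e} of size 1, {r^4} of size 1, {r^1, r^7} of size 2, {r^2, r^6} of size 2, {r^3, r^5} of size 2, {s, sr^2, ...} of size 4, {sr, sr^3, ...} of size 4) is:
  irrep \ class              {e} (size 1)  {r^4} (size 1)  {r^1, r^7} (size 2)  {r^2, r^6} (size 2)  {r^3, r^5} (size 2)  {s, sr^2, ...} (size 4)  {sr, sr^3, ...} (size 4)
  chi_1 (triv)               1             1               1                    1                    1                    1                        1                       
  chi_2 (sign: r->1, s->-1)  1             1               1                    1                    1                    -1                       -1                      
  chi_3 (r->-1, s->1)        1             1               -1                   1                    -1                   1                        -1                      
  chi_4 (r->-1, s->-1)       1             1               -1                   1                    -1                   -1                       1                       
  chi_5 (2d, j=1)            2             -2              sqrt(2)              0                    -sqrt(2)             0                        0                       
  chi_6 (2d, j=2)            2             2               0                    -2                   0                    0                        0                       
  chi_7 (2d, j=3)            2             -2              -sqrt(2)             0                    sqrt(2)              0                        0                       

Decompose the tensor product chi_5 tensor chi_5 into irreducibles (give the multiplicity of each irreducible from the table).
chi_5 tensor chi_5 = chi_1 + chi_2 + chi_6 (all other irreducibles have multiplicity 0).

Details: The character of a tensor product is the pointwise product (chi_5 * chi_5)(C) = chi_5(C) * chi_5(C):
  {e}: (2)*(2), {r^4}: (-2)*(-2), {r^1, r^7}: (sqrt(2))*(sqrt(2)), {r^2, r^6}: (0)*(0), {r^3, r^5}: (-sqrt(2))*(-sqrt(2)), {s, sr^2, ...}: (0)*(0), {sr, sr^3, ...}: (0)*(0)
so (chi_5 * chi_5) takes values
  {e} -> 4, {r^4} -> 4, {r^1, r^7} -> 2, {r^2, r^6} -> 0, {r^3, r^5} -> 2, {s, sr^2, ...} -> 0, {sr, sr^3, ...} -> 0.
Now take the inner product of this character with each irreducible chi from the table, <chi_5*chi_5, chi> = (1/16) sum_C |C| (chi_5*chi_5)(C) conj(chi(C)):
  <chi_5*chi_5, chi_1> = (1/16)[1*(4)*conj(1) + 1*(4)*conj(1) + 2*(2)*conj(1) + 2*(0)*conj(1) + 2*(2)*conj(1) + 4*(0)*conj(1) + 4*(0)*conj(1)]
      = (1/16)[(4) + (4) + (4) + (0) + (4) + (0) + (0)] = 16/16 = 1
  <chi_5*chi_5, chi_2> = (1/16)[1*(4)*conj(1) + 1*(4)*conj(1) + 2*(2)*conj(1) + 2*(0)*conj(1) + 2*(2)*conj(1) + 4*(0)*conj(-1) + 4*(0)*conj(-1)]
      = (1/16)[(4) + (4) + (4) + (0) + (4) + (0) + (0)] = 16/16 = 1
  <chi_5*chi_5, chi_3> = (1/16)[1*(4)*conj(1) + 1*(4)*conj(1) + 2*(2)*conj(-1) + 2*(0)*conj(1) + 2*(2)*conj(-1) + 4*(0)*conj(1) + 4*(0)*conj(-1)]
      = (1/16)[(4) + (4) + (-4) + (0) + (-4) + (0) + (0)] = 0/16 = 0
  <chi_5*chi_5, chi_4> = (1/16)[1*(4)*conj(1) + 1*(4)*conj(1) + 2*(2)*conj(-1) + 2*(0)*conj(1) + 2*(2)*conj(-1) + 4*(0)*conj(-1) + 4*(0)*conj(1)]
      = (1/16)[(4) + (4) + (-4) + (0) + (-4) + (0) + (0)] = 0/16 = 0
  <chi_5*chi_5, chi_5> = (1/16)[1*(4)*conj(2) + 1*(4)*conj(-2) + 2*(2)*conj(sqrt(2)) + 2*(0)*conj(0) + 2*(2)*conj(-sqrt(2)) + 4*(0)*conj(0) + 4*(0)*conj(0)]
      = (1/16)[(8) + (-8) + (4*sqrt(2)) + (0) + (-4*sqrt(2)) + (0) + (0)] = 0/16 = 0
  <chi_5*chi_5, chi_6> = (1/16)[1*(4)*conj(2) + 1*(4)*conj(2) + 2*(2)*conj(0) + 2*(0)*conj(-2) + 2*(2)*conj(0) + 4*(0)*conj(0) + 4*(0)*conj(0)]
      = (1/16)[(8) + (8) + (0) + (0) + (0) + (0) + (0)] = 16/16 = 1
  <chi_5*chi_5, chi_7> = (1/16)[1*(4)*conj(2) + 1*(4)*conj(-2) + 2*(2)*conj(-sqrt(2)) + 2*(0)*conj(0) + 2*(2)*conj(sqrt(2)) + 4*(0)*conj(0) + 4*(0)*conj(0)]
      = (1/16)[(8) + (-8) + (-4*sqrt(2)) + (0) + (4*sqrt(2)) + (0) + (0)] = 0/16 = 0
Hence the multiplicities are chi_1: 1, chi_2: 1, chi_6: 1. Dimension check: dim(chi_5)*dim(chi_5) = 2*2 = 4 and sum (mult * dim) = 1*1 + 1*1 + 1*2 = 4.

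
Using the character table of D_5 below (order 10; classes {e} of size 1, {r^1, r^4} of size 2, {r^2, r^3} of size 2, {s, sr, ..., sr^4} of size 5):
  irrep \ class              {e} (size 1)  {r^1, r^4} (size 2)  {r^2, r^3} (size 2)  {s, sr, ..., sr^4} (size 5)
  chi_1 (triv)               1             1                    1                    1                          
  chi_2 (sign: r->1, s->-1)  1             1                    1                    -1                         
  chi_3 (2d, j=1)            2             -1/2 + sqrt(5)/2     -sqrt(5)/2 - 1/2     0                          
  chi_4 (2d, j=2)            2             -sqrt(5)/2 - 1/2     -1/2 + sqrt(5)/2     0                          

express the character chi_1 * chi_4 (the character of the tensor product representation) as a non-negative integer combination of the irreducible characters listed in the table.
chi_1 tensor chi_4 = chi_4 (all other irreducibles have multiplicity 0).

Working: The character of a tensor product is the pointwise product (chi_1 * chi_4)(C) = chi_1(C) * chi_4(C):
  {e}: (1)*(2), {r^1, r^4}: (1)*(-sqrt(5)/2 - 1/2), {r^2, r^3}: (1)*(-1/2 + sqrt(5)/2), {s, sr, ..., sr^4}: (1)*(0)
so (chi_1 * chi_4) takes values
  {e} -> 2, {r^1, r^4} -> -sqrt(5)/2 - 1/2, {r^2, r^3} -> -1/2 + sqrt(5)/2, {s, sr, ..., sr^4} -> 0.
Now take the inner product of this character with each irreducible chi from the table, <chi_1*chi_4, chi> = (1/10) sum_C |C| (chi_1*chi_4)(C) conj(chi(C)):
  <chi_1*chi_4, chi_1> = (1/10)[1*(2)*conj(1) + 2*(-sqrt(5)/2 - 1/2)*conj(1) + 2*(-1/2 + sqrt(5)/2)*conj(1) + 5*(0)*conj(1)]
      = (1/10)[(2) + (-sqrt(5) - 1) + (-1 + sqrt(5)) + (0)] = 0/10 = 0
  <chi_1*chi_4, chi_2> = (1/10)[1*(2)*conj(1) + 2*(-sqrt(5)/2 - 1/2)*conj(1) + 2*(-1/2 + sqrt(5)/2)*conj(1) + 5*(0)*conj(-1)]
      = (1/10)[(2) + (-sqrt(5) - 1) + (-1 + sqrt(5)) + (0)] = 0/10 = 0
  <chi_1*chi_4, chi_3> = (1/10)[1*(2)*conj(2) + 2*(-sqrt(5)/2 - 1/2)*conj(-1/2 + sqrt(5)/2) + 2*(-1/2 + sqrt(5)/2)*conj(-sqrt(5)/2 - 1/2) + 5*(0)*conj(0)]
      = (1/10)[(4) + (-2) + (-2) + (0)] = 0/10 = 0
  <chi_1*chi_4, chi_4> = (1/10)[1*(2)*conj(2) + 2*(-sqrt(5)/2 - 1/2)*conj(-sqrt(5)/2 - 1/2) + 2*(-1/2 + sqrt(5)/2)*conj(-1/2 + sqrt(5)/2) + 5*(0)*conj(0)]
      = (1/10)[(4) + (sqrt(5) + 3) + (3 - sqrt(5)) + (0)] = 10/10 = 1
Hence the multiplicities are chi_4: 1. Dimension check: dim(chi_1)*dim(chi_4) = 1*2 = 2 and sum (mult * dim) = 1*2 = 2.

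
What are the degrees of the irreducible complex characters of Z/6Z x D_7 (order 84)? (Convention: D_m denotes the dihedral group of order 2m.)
Dimensions: 1, 1, 1, 1, 1, 1, 1, 1, 1, 1, 1, 1, 2, 2, 2, 2, 2, 2, 2, 2, 2, 2, 2, 2, 2, 2, 2, 2, 2, 2

There are 30 irreducibles (= number of conjugacy classes). Their dimensions d_i satisfy sum d_i^2 = |G| = 84: 1 + 1 + 1 + 1 + 1 + 1 + 1 + 1 + 1 + 1 + 1 + 1 + 4 + 4 + 4 + 4 + 4 + 4 + 4 + 4 + 4 + 4 + 4 + 4 + 4 + 4 + 4 + 4 + 4 + 4 = 84. (For the product with Z/6Z: each of the 6 1-dim characters of Z/6Z tensors with each irrep of D_7, giving 6 copies of each D_7-dimension.)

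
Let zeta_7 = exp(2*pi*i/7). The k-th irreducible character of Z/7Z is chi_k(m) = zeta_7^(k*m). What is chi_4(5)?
chi_4(5) = zeta_7^20 = exp(-2*I*pi/7)

Solution. chi_4(5) = zeta_7^(4*5) = zeta_7^20. Since zeta_7^7 = 1, this equals zeta_7^6 = exp(2*pi*i*6/7) = exp(-2*I*pi/7).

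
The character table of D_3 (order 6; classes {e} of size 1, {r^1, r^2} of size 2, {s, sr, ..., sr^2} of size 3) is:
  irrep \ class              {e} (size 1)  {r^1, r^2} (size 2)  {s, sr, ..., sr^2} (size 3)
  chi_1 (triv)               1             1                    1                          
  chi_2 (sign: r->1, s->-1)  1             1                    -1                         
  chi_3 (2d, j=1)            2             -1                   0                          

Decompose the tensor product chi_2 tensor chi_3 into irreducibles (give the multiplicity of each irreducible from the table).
chi_2 tensor chi_3 = chi_3 (all other irreducibles have multiplicity 0).

Explanation: The character of a tensor product is the pointwise product (chi_2 * chi_3)(C) = chi_2(C) * chi_3(C):
  {e}: (1)*(2), {r^1, r^2}: (1)*(-1), {s, sr, ..., sr^2}: (-1)*(0)
so (chi_2 * chi_3) takes values
  {e} -> 2, {r^1, r^2} -> -1, {s, sr, ..., sr^2} -> 0.
Now take the inner product of this character with each irreducible chi from the table, <chi_2*chi_3, chi> = (1/6) sum_C |C| (chi_2*chi_3)(C) conj(chi(C)):
  <chi_2*chi_3, chi_1> = (1/6)[1*(2)*conj(1) + 2*(-1)*conj(1) + 3*(0)*conj(1)]
      = (1/6)[(2) + (-2) + (0)] = 0/6 = 0
  <chi_2*chi_3, chi_2> = (1/6)[1*(2)*conj(1) + 2*(-1)*conj(1) + 3*(0)*conj(-1)]
      = (1/6)[(2) + (-2) + (0)] = 0/6 = 0
  <chi_2*chi_3, chi_3> = (1/6)[1*(2)*conj(2) + 2*(-1)*conj(-1) + 3*(0)*conj(0)]
      = (1/6)[(4) + (2) + (0)] = 6/6 = 1
Hence the multiplicities are chi_3: 1. Dimension check: dim(chi_2)*dim(chi_3) = 1*2 = 2 and sum (mult * dim) = 1*2 = 2.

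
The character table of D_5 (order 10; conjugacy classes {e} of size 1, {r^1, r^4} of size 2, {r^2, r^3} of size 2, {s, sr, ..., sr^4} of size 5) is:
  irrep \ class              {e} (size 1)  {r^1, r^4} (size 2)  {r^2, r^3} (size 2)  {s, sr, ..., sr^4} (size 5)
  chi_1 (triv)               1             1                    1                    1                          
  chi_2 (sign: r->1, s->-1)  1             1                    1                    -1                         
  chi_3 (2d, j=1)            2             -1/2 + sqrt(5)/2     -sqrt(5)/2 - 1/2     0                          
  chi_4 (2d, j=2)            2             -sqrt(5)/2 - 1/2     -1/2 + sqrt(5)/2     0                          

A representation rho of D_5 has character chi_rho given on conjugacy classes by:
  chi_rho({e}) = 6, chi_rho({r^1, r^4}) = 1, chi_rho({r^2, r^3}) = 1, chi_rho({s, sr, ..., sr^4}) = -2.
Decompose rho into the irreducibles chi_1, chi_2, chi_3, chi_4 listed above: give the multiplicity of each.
Multiplicities: chi_1: 0, chi_2: 2, chi_3: 1, chi_4: 1.

Reasoning: Use <chi_rho, chi> = (1/|G|) sum_C |C| * chi_rho(C) * conj(chi(C)) with |G| = 10 for each irreducible chi in the table:
  <chi_rho, chi_1> = (1/10)[1*(6)*conj(1) + 2*(1)*conj(1) + 2*(1)*conj(1) + 5*(-2)*conj(1)]
      = (1/10)[(6) + (2) + (2) + (-10)] = 0/10 = 0
  <chi_rho, chi_2> = (1/10)[1*(6)*conj(1) + 2*(1)*conj(1) + 2*(1)*conj(1) + 5*(-2)*conj(-1)]
      = (1/10)[(6) + (2) + (2) + (10)] = 20/10 = 2
  <chi_rho, chi_3> = (1/10)[1*(6)*conj(2) + 2*(1)*conj(-1/2 + sqrt(5)/2) + 2*(1)*conj(-sqrt(5)/2 - 1/2) + 5*(-2)*conj(0)]
      = (1/10)[(12) + (-1 + sqrt(5)) + (-sqrt(5) - 1) + (0)] = 10/10 = 1
  <chi_rho, chi_4> = (1/10)[1*(6)*conj(2) + 2*(1)*conj(-sqrt(5)/2 - 1/2) + 2*(1)*conj(-1/2 + sqrt(5)/2) + 5*(-2)*conj(0)]
      = (1/10)[(12) + (-sqrt(5) - 1) + (-1 + sqrt(5)) + (0)] = 10/10 = 1
Dimension check: dim(rho) = sum (mult * dim) = 0*1 + 2*1 + 1*2 + 1*2 = 6 = chi_rho(e) = 6.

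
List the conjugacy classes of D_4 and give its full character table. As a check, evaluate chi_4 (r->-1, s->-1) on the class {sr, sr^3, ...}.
Conjugacy classes: {e} of size 1, {r^2} of size 1, {r^1, r^3} of size 2, {s, sr^2, ...} of size 2, {sr, sr^3, ...} of size 2.
Character table:
  irrep \ class              {e} (size 1)  {r^2} (size 1)  {r^1, r^3} (size 2)  {s, sr^2, ...} (size 2)  {sr, sr^3, ...} (size 2)
  chi_1 (triv)               1             1               1                    1                        1                       
  chi_2 (sign: r->1, s->-1)  1             1               1                    -1                       -1                      
  chi_3 (r->-1, s->1)        1             1               -1                   1                        -1                      
  chi_4 (r->-1, s->-1)       1             1               -1                   -1                       1                       
  chi_5 (2d, j=1)            2             -2              0                    0                        0                       

Spot check: chi_4 (r->-1, s->-1) on {sr, sr^3, ...} = 1.

Reasoning: D_4 has order 2*4 = 8 with 5 conjugacy classes, hence 5 irreducibles. Sum of squared dims 1 + 1 + 1 + 1 + 4 = 8 = |G|. Linear characters come from the abelianisation; the 2-dimensional irreps have character r^k -> 2*cos(2*pi*j*k/4), reflections -> 0.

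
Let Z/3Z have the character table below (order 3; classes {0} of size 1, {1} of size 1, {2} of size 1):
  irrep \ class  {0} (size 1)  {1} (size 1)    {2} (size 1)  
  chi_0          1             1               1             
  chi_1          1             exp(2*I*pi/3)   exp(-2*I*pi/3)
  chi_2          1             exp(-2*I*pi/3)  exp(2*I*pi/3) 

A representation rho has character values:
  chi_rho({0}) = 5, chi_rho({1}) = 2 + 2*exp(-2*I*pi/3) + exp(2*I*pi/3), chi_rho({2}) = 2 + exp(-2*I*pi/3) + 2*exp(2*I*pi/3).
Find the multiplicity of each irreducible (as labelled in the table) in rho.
Multiplicities: chi_0: 2, chi_1: 1, chi_2: 2.

Use <chi_rho, chi> = (1/|G|) sum_C |C| * chi_rho(C) * conj(chi(C)) with |G| = 3 for each irreducible chi in the table:
  <chi_rho, chi_0> = (1/3)[1*(5)*conj(1) + 1*(2 + 2*exp(-2*I*pi/3) + exp(2*I*pi/3))*conj(1) + 1*(2 + exp(-2*I*pi/3) + 2*exp(2*I*pi/3))*conj(1)]
      = (1/3)[(5) + (2 + 2*exp(-2*I*pi/3) + exp(2*I*pi/3)) + (2 + exp(-2*I*pi/3) + 2*exp(2*I*pi/3))] = 6/3 = 2
  <chi_rho, chi_1> = (1/3)[1*(5)*conj(1) + 1*(2 + 2*exp(-2*I*pi/3) + exp(2*I*pi/3))*conj(exp(2*I*pi/3)) + 1*(2 + exp(-2*I*pi/3) + 2*exp(2*I*pi/3))*conj(exp(-2*I*pi/3))]
      = (1/3)[(5) + (-1) + (-1)] = 3/3 = 1
  <chi_rho, chi_2> = (1/3)[1*(5)*conj(1) + 1*(2 + 2*exp(-2*I*pi/3) + exp(2*I*pi/3))*conj(exp(-2*I*pi/3)) + 1*(2 + exp(-2*I*pi/3) + 2*exp(2*I*pi/3))*conj(exp(2*I*pi/3))]
      = (1/3)[(5) + (2 + exp(-2*I*pi/3) + 2*exp(2*I*pi/3)) + (2 + 2*exp(-2*I*pi/3) + exp(2*I*pi/3))] = 6/3 = 2
(Exp terms are combined using exp(i*s)*conj(exp(i*t)) = exp(i*(s-t)), and sums of them are collapsed using the identity that for every m > 1 the m distinct m-th roots of unity sum to 0, e.g. 1 + exp(2*I*pi/3) + exp(-2*I*pi/3) = 0.)
Dimension check: dim(rho) = sum (mult * dim) = 2*1 + 1*1 + 2*1 = 5 = chi_rho(e) = 5.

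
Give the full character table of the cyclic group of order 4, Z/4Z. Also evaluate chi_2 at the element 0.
Character table of Z/4Z (irreps indexed chi_0,...,chi_3 with chi_k(m) = zeta_4^(k*m), zeta_4 = exp(2*pi*i/4)):
  irrep \ class  {0} (size 1)  {1} (size 1)  {2} (size 1)  {3} (size 1)
  chi_0          1             1             1             1           
  chi_1          1             I             -1            -I          
  chi_2          1             -1            1             -1          
  chi_3          1             -I            -1            I           

Spot check: chi_2(0) = zeta_4^(2*0) = zeta_4^0 = 1.

Solution. Z/4Z is abelian, so all 4 irreducible complex representations are 1-dimensional. They are given by chi_k(m) = zeta_4^(k*m) for k = 0,...,3. Row orthogonality: sum_m chi_k(m) conj(chi_l(m)) = 4 * [k = l].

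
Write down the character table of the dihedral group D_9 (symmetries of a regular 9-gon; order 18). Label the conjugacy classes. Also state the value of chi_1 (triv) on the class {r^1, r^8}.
Conjugacy classes: {e} of size 1, {r^1, r^8} of size 2, {r^2, r^7} of size 2, {r^3, r^6} of size 2, {r^4, r^5} of size 2, {s, sr, ..., sr^8} of size 9.
Character table:
  irrep \ class              {e} (size 1)  {r^1, r^8} (size 2)  {r^2, r^7} (size 2)  {r^3, r^6} (size 2)  {r^4, r^5} (size 2)  {s, sr, ..., sr^8} (size 9)
  chi_1 (triv)               1             1                    1                    1                    1                    1                          
  chi_2 (sign: r->1, s->-1)  1             1                    1                    1                    1                    -1                         
  chi_3 (2d, j=1)            2             2*cos(2*pi/9)        2*cos(4*pi/9)        -1                   -2*cos(pi/9)         0                          
  chi_4 (2d, j=2)            2             2*cos(4*pi/9)        -2*cos(pi/9)         -1                   2*cos(2*pi/9)        0                          
  chi_5 (2d, j=3)            2             -1                   -1                   2                    -1                   0                          
  chi_6 (2d, j=4)            2             -2*cos(pi/9)         2*cos(2*pi/9)        -1                   2*cos(4*pi/9)        0                          

Spot check: chi_1 (triv) on {r^1, r^8} = 1.

Explanation: D_9 has order 2*9 = 18 with 6 conjugacy classes, hence 6 irreducibles. Sum of squared dims 1 + 1 + 4 + 4 + 4 + 4 = 18 = |G|. Linear characters come from the abelianisation; the 2-dimensional irreps have character r^k -> 2*cos(2*pi*j*k/9), reflections -> 0.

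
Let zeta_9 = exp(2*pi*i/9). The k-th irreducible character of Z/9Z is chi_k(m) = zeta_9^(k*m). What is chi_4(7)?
chi_4(7) = zeta_9^28 = exp(2*I*pi/9)

chi_4(7) = zeta_9^(4*7) = zeta_9^28. Since zeta_9^9 = 1, this equals zeta_9^1 = exp(2*pi*i*1/9) = exp(2*I*pi/9).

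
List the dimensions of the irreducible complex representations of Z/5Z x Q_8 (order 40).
Dimensions: 1, 1, 1, 1, 1, 1, 1, 1, 1, 1, 1, 1, 1, 1, 1, 1, 1, 1, 1, 1, 2, 2, 2, 2, 2

Explanation: There are 25 irreducibles (= number of conjugacy classes). Their dimensions d_i satisfy sum d_i^2 = |G| = 40: 1 + 1 + 1 + 1 + 1 + 1 + 1 + 1 + 1 + 1 + 1 + 1 + 1 + 1 + 1 + 1 + 1 + 1 + 1 + 1 + 4 + 4 + 4 + 4 + 4 = 40. (For the product with Z/5Z: each of the 5 1-dim characters of Z/5Z tensors with each irrep of Q_8, giving 5 copies of each Q_8-dimension.)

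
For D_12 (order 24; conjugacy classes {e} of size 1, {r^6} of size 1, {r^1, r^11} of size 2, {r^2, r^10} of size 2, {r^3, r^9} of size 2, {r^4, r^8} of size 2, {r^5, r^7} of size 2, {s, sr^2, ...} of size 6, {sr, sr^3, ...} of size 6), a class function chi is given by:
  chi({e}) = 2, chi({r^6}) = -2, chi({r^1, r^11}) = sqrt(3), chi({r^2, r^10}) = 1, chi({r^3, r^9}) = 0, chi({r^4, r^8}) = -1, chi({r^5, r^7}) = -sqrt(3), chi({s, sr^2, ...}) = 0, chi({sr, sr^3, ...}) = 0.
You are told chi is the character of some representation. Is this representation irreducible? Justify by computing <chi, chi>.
Irreducible: <chi, chi> = 1.

Justification: <chi, chi> = (1/|G|) sum_C |C| * |chi(C)|^2 = (1/24)[1*|2|^2 + 1*|-2|^2 + 2*|sqrt(3)|^2 + 2*|1|^2 + 2*|0|^2 + 2*|-1|^2 + 2*|-sqrt(3)|^2 + 6*|0|^2 + 6*|0|^2]
  = (1/24)[(4) + (4) + (6) + (2) + (0) + (2) + (6) + (0) + (0)] = 24/24 = 1.
A character is irreducible iff <chi, chi> = 1, so this representation is irreducible.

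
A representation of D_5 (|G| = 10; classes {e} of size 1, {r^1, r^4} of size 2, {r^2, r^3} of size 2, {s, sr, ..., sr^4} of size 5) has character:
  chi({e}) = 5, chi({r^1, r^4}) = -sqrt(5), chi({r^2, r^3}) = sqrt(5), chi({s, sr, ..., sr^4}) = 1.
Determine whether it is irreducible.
Not irreducible (reducible): <chi, chi> = 5 > 1.

Reasoning: <chi, chi> = (1/|G|) sum_C |C| * |chi(C)|^2 = (1/10)[1*|5|^2 + 2*|-sqrt(5)|^2 + 2*|sqrt(5)|^2 + 5*|1|^2]
  = (1/10)[(25) + (10) + (10) + (5)] = 50/10 = 5.
A character is irreducible iff <chi, chi> = 1, so this representation is reducible.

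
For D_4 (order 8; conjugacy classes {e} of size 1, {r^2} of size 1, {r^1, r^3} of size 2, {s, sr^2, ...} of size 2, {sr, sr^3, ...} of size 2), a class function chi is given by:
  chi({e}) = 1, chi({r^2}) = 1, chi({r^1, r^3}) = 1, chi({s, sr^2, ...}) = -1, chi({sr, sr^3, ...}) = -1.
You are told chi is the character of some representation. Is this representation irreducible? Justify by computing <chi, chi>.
Irreducible: <chi, chi> = 1.

Working: <chi, chi> = (1/|G|) sum_C |C| * |chi(C)|^2 = (1/8)[1*|1|^2 + 1*|1|^2 + 2*|1|^2 + 2*|-1|^2 + 2*|-1|^2]
  = (1/8)[(1) + (1) + (2) + (2) + (2)] = 8/8 = 1.
A character is irreducible iff <chi, chi> = 1, so this representation is irreducible.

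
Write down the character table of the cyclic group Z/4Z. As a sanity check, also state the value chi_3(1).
Character table of Z/4Z (irreps indexed chi_0,...,chi_3 with chi_k(m) = zeta_4^(k*m), zeta_4 = exp(2*pi*i/4)):
  irrep \ class  {0} (size 1)  {1} (size 1)  {2} (size 1)  {3} (size 1)
  chi_0          1             1             1             1           
  chi_1          1             I             -1            -I          
  chi_2          1             -1            1             -1          
  chi_3          1             -I            -1            I           

Spot check: chi_3(1) = zeta_4^(3*1) = zeta_4^3 = -I.

Justification: Z/4Z is abelian, so all 4 irreducible complex representations are 1-dimensional. They are given by chi_k(m) = zeta_4^(k*m) for k = 0,...,3. Row orthogonality: sum_m chi_k(m) conj(chi_l(m)) = 4 * [k = l].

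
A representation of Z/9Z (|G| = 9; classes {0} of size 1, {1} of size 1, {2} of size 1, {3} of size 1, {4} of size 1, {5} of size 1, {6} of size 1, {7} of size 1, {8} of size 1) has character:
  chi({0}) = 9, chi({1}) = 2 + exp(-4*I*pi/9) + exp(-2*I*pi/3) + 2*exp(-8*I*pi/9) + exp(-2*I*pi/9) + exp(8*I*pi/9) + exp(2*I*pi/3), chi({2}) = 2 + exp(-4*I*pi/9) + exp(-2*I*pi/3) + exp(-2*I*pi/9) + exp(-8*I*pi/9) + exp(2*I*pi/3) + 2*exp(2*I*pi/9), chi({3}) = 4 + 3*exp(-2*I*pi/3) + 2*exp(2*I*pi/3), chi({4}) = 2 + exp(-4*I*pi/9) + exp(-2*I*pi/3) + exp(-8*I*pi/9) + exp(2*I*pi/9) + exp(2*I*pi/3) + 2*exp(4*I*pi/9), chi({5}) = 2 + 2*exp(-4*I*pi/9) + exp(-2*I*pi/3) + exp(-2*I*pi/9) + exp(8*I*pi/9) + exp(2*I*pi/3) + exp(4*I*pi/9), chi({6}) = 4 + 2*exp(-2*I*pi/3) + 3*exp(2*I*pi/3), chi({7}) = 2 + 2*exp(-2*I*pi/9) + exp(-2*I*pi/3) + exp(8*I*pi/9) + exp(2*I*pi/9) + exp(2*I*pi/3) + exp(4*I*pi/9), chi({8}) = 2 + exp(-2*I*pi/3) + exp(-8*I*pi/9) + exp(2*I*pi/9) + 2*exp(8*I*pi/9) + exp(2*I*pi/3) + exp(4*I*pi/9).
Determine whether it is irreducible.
Not irreducible (reducible): <chi, chi> = 13 > 1.

<chi, chi> = (1/|G|) sum_C |C| * |chi(C)|^2 = (1/9)[1*|9|^2 + 1*|2 + exp(-4*I*pi/9) + exp(-2*I*pi/3) + 2*exp(-8*I*pi/9) + exp(-2*I*pi/9) + exp(8*I*pi/9) + exp(2*I*pi/3)|^2 + 1*|2 + exp(-4*I*pi/9) + exp(-2*I*pi/3) + exp(-2*I*pi/9) + exp(-8*I*pi/9) + exp(2*I*pi/3) + 2*exp(2*I*pi/9)|^2 + 1*|4 + 3*exp(-2*I*pi/3) + 2*exp(2*I*pi/3)|^2 + 1*|2 + exp(-4*I*pi/9) + exp(-2*I*pi/3) + exp(-8*I*pi/9) + exp(2*I*pi/9) + exp(2*I*pi/3) + 2*exp(4*I*pi/9)|^2 + 1*|2 + 2*exp(-4*I*pi/9) + exp(-2*I*pi/3) + exp(-2*I*pi/9) + exp(8*I*pi/9) + exp(2*I*pi/3) + exp(4*I*pi/9)|^2 + 1*|4 + 2*exp(-2*I*pi/3) + 3*exp(2*I*pi/3)|^2 + 1*|2 + 2*exp(-2*I*pi/9) + exp(-2*I*pi/3) + exp(8*I*pi/9) + exp(2*I*pi/9) + exp(2*I*pi/3) + exp(4*I*pi/9)|^2 + 1*|2 + exp(-2*I*pi/3) + exp(-8*I*pi/9) + exp(2*I*pi/9) + 2*exp(8*I*pi/9) + exp(2*I*pi/3) + exp(4*I*pi/9)|^2]
  = (1/9)[(81) + (13 + 8*exp(-4*I*pi/9) + 8*exp(-2*I*pi/3) + 9*exp(-2*I*pi/9) + 9*exp(-8*I*pi/9) + 9*exp(8*I*pi/9) + 9*exp(2*I*pi/9) + 8*exp(2*I*pi/3) + 8*exp(4*I*pi/9)) + (13 + 9*exp(-4*I*pi/9) + 8*exp(-2*I*pi/3) + 9*exp(-2*I*pi/9) + 8*exp(-8*I*pi/9) + 8*exp(8*I*pi/9) + 9*exp(2*I*pi/9) + 8*exp(2*I*pi/3) + 9*exp(4*I*pi/9)) + (3) + (13 + 9*exp(-4*I*pi/9) + 8*exp(-2*I*pi/3) + 8*exp(-2*I*pi/9) + 9*exp(-8*I*pi/9) + 9*exp(8*I*pi/9) + 8*exp(2*I*pi/9) + 8*exp(2*I*pi/3) + 9*exp(4*I*pi/9)) + (13 + 9*exp(-4*I*pi/9) + 8*exp(-2*I*pi/3) + 8*exp(-2*I*pi/9) + 9*exp(-8*I*pi/9) + 9*exp(8*I*pi/9) + 8*exp(2*I*pi/9) + 8*exp(2*I*pi/3) + 9*exp(4*I*pi/9)) + (3) + (13 + 9*exp(-4*I*pi/9) + 8*exp(-2*I*pi/3) + 9*exp(-2*I*pi/9) + 8*exp(-8*I*pi/9) + 8*exp(8*I*pi/9) + 9*exp(2*I*pi/9) + 8*exp(2*I*pi/3) + 9*exp(4*I*pi/9)) + (13 + 8*exp(-4*I*pi/9) + 8*exp(-2*I*pi/3) + 9*exp(-2*I*pi/9) + 9*exp(-8*I*pi/9) + 9*exp(8*I*pi/9) + 9*exp(2*I*pi/9) + 8*exp(2*I*pi/3) + 8*exp(4*I*pi/9))] = 117/9 = 13.
(Exp terms are combined using exp(i*s)*conj(exp(i*t)) = exp(i*(s-t)), and sums of them are collapsed using the identity that for every m > 1 the m distinct m-th roots of unity sum to 0, e.g. 1 + exp(2*I*pi/3) + exp(-2*I*pi/3) = 0.)
A character is irreducible iff <chi, chi> = 1, so this representation is reducible.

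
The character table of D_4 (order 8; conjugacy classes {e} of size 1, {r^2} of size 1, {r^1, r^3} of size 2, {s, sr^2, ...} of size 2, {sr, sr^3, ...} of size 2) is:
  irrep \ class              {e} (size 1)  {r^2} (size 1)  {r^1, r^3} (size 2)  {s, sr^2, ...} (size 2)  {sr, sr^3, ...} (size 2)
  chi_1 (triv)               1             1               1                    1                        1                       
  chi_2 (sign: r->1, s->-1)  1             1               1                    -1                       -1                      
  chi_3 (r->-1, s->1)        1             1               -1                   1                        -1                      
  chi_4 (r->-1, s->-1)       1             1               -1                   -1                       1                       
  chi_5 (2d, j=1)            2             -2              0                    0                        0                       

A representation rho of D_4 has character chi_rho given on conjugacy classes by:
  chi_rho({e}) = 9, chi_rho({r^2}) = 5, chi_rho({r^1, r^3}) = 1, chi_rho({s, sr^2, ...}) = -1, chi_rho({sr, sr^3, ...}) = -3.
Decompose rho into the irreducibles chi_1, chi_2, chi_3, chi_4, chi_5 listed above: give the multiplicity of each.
Multiplicities: chi_1: 1, chi_2: 3, chi_3: 2, chi_4: 1, chi_5: 1.

Solution. Use <chi_rho, chi> = (1/|G|) sum_C |C| * chi_rho(C) * conj(chi(C)) with |G| = 8 for each irreducible chi in the table:
  <chi_rho, chi_1> = (1/8)[1*(9)*conj(1) + 1*(5)*conj(1) + 2*(1)*conj(1) + 2*(-1)*conj(1) + 2*(-3)*conj(1)]
      = (1/8)[(9) + (5) + (2) + (-2) + (-6)] = 8/8 = 1
  <chi_rho, chi_2> = (1/8)[1*(9)*conj(1) + 1*(5)*conj(1) + 2*(1)*conj(1) + 2*(-1)*conj(-1) + 2*(-3)*conj(-1)]
      = (1/8)[(9) + (5) + (2) + (2) + (6)] = 24/8 = 3
  <chi_rho, chi_3> = (1/8)[1*(9)*conj(1) + 1*(5)*conj(1) + 2*(1)*conj(-1) + 2*(-1)*conj(1) + 2*(-3)*conj(-1)]
      = (1/8)[(9) + (5) + (-2) + (-2) + (6)] = 16/8 = 2
  <chi_rho, chi_4> = (1/8)[1*(9)*conj(1) + 1*(5)*conj(1) + 2*(1)*conj(-1) + 2*(-1)*conj(-1) + 2*(-3)*conj(1)]
      = (1/8)[(9) + (5) + (-2) + (2) + (-6)] = 8/8 = 1
  <chi_rho, chi_5> = (1/8)[1*(9)*conj(2) + 1*(5)*conj(-2) + 2*(1)*conj(0) + 2*(-1)*conj(0) + 2*(-3)*conj(0)]
      = (1/8)[(18) + (-10) + (0) + (0) + (0)] = 8/8 = 1
Dimension check: dim(rho) = sum (mult * dim) = 1*1 + 3*1 + 2*1 + 1*1 + 1*2 = 9 = chi_rho(e) = 9.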